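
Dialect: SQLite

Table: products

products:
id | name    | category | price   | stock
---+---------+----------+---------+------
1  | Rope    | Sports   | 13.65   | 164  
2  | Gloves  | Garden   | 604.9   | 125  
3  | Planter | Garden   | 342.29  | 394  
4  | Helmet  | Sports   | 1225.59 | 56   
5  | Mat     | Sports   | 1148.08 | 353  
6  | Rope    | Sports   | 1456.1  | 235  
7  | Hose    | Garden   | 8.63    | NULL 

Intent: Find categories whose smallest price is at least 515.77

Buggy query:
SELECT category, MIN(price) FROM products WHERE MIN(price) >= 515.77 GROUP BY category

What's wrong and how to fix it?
Bug: MIN() in WHERE is a misuse of aggregate

Fix: Use HAVING for the per-group MIN condition

Corrected query:
SELECT category, MIN(price) FROM products GROUP BY category HAVING MIN(price) >= 515.77

Result:
(no rows)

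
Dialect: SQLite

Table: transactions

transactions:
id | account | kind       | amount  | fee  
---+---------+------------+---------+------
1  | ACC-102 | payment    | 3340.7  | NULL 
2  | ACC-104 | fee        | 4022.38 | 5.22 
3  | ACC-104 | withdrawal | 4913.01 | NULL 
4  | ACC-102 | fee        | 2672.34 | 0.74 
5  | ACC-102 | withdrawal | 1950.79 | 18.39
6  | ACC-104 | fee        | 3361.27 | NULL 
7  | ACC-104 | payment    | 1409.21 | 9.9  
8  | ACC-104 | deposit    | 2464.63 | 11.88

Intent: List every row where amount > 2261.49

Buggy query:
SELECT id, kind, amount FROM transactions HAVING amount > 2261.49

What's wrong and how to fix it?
Bug: This is a non-aggregate query (no GROUP BY, no aggregates), so in SQLite the HAVING clause is invalid here; a row-level condition belongs in WHERE

Fix: Replace HAVING with WHERE since the condition applies to individual rows

Corrected query:
SELECT id, kind, amount FROM transactions WHERE amount > 2261.49

Result:
id | kind       | amount 
---+------------+--------
1  | payment    | 3340.7 
2  | fee        | 4022.38
3  | withdrawal | 4913.01
4  | fee        | 2672.34
6  | fee        | 3361.27
8  | deposit    | 2464.63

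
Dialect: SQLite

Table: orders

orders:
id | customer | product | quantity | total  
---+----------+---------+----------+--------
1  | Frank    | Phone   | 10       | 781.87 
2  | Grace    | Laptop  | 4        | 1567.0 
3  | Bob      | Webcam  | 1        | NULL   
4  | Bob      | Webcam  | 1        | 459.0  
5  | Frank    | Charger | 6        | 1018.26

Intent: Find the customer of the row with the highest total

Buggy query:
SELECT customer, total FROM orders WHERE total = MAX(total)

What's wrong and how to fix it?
Bug: MAX(total) is an aggregate and cannot be used directly in WHERE

Fix: Wrap MAX in a scalar subquery so WHERE compares against a single value

Corrected query:
SELECT customer, total FROM orders WHERE total = (SELECT MAX(total) FROM orders)

Result:
customer | total
---------+------
Grace    | 1567 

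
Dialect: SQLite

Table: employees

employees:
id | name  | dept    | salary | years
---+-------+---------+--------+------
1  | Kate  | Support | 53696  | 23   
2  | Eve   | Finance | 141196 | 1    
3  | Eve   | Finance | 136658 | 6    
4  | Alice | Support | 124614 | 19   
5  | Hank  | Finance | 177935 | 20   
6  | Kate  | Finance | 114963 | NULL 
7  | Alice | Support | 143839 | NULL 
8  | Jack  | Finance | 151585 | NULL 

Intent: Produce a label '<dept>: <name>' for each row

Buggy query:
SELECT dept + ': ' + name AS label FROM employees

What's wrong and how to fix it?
Bug: '+' is numeric addition; on text columns SQLite converts them to 0 instead of concatenating

Fix: Replace + with || to concatenate text

Corrected query:
SELECT dept || ': ' || name AS label FROM employees

Result:
label         
--------------
Support: Kate 
Finance: Eve  
Finance: Eve  
Support: Alice
Finance: Hank 
Finance: Kate 
Support: Alice
Finance: Jack 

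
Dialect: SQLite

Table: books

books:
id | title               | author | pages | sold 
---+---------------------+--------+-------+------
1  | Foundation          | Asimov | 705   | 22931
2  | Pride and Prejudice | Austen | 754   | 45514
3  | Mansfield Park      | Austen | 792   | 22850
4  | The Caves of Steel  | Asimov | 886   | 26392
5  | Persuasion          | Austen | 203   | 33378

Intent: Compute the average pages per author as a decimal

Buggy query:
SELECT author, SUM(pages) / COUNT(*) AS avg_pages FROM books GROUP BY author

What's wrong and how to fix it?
Bug: SUM(pages) and COUNT(*) are both integers; the division truncates the fractional part

Fix: Cast one side to REAL so the division keeps the fractional part

Corrected query:
SELECT author, SUM(pages) * 1.0 / COUNT(*) AS avg_pages FROM books GROUP BY author

Result:
author | avg_pages
-------+----------
Asimov | 795.5    
Austen | 583      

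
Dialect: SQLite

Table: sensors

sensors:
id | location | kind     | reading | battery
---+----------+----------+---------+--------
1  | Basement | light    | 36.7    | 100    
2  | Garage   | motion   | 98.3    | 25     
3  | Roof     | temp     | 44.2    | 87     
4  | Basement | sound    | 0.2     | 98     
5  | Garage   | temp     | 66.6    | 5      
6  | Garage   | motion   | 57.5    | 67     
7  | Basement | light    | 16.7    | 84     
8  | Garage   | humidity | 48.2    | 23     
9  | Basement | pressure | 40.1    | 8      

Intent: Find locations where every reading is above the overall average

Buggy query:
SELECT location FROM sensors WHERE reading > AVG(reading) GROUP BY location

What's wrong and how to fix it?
Bug: WHERE evaluates per row before aggregation, so AVG() is unavailable

Fix: Compute the overall average in a scalar subquery and compare each group's MIN against it in HAVING

Corrected query:
SELECT location FROM sensors GROUP BY location HAVING MIN(reading) > (SELECT AVG(reading) FROM sensors)

Result:
location
--------
Garage  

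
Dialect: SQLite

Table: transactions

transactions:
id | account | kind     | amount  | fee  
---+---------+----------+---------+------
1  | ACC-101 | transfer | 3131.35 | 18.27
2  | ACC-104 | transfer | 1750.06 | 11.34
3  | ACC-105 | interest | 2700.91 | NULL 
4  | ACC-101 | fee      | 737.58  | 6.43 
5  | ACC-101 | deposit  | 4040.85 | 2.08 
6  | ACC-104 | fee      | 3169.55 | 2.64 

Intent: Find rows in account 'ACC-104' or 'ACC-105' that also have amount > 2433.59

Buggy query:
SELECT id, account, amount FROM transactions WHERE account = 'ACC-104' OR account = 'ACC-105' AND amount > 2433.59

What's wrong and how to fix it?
Bug: AND binds tighter than OR, so this parses as account = 'ACC-104' OR (account = 'ACC-105' AND amount > 2433.59)

Fix: Group the OR with parentheses (or use IN), then AND the threshold

Corrected query:
SELECT id, account, amount FROM transactions WHERE (account = 'ACC-104' OR account = 'ACC-105') AND amount > 2433.59

Result:
id | account | amount 
---+---------+--------
3  | ACC-105 | 2700.91
6  | ACC-104 | 3169.55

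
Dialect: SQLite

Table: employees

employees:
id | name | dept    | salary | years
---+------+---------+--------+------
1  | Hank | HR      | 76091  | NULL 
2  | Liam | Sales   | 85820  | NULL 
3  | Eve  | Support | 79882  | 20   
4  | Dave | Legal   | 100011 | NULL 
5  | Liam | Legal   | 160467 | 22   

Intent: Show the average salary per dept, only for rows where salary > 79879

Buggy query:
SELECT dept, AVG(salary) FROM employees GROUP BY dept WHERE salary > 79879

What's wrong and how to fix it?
Bug: Row-level WHERE must come before GROUP BY in the clause order

Fix: Move the WHERE clause before GROUP BY

Corrected query:
SELECT dept, AVG(salary) FROM employees WHERE salary > 79879 GROUP BY dept

Result:
dept    | AVG(salary)
--------+------------
Legal   | 130239     
Sales   | 85820      
Support | 79882      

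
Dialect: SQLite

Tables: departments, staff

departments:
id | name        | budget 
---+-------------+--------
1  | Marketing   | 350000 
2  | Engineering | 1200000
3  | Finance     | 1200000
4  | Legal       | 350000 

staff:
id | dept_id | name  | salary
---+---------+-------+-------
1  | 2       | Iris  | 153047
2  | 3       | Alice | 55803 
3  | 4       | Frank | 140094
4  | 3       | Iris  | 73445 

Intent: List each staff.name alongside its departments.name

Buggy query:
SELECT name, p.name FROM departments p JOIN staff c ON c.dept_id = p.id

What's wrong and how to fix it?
Bug: Both tables have a 'name' column; the unqualified reference is ambiguous

Fix: Qualify the column with its table alias (c.name)

Corrected query:
SELECT c.name, p.name FROM departments p JOIN staff c ON c.dept_id = p.id

Result:
name  | name       
------+------------
Iris  | Engineering
Alice | Finance    
Frank | Legal      
Iris  | Finance    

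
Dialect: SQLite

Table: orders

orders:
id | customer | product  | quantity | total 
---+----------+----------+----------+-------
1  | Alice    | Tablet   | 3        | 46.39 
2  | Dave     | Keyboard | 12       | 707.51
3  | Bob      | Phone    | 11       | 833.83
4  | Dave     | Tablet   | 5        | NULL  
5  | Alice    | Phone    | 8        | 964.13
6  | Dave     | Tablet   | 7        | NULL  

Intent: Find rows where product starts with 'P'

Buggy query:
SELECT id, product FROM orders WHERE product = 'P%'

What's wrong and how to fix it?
Bug: Wildcards only work with LIKE; '=' treats '%' as a literal character

Fix: Replace '=' with LIKE so 'P%' is treated as a pattern

Corrected query:
SELECT id, product FROM orders WHERE product LIKE 'P%'

Result:
id | product
---+--------
3  | Phone  
5  | Phone  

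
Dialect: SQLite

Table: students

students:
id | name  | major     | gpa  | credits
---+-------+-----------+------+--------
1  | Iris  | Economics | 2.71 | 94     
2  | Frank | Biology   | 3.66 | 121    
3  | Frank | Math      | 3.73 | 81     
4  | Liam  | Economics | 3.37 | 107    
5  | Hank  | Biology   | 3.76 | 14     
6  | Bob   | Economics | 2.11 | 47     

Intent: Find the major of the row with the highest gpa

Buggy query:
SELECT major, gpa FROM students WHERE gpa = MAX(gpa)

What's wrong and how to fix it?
Bug: WHERE is evaluated per row; an aggregate over the whole table isn't defined there

Fix: Wrap MAX in a scalar subquery so WHERE compares against a single value

Corrected query:
SELECT major, gpa FROM students WHERE gpa = (SELECT MAX(gpa) FROM students)

Result:
major   | gpa 
--------+-----
Biology | 3.76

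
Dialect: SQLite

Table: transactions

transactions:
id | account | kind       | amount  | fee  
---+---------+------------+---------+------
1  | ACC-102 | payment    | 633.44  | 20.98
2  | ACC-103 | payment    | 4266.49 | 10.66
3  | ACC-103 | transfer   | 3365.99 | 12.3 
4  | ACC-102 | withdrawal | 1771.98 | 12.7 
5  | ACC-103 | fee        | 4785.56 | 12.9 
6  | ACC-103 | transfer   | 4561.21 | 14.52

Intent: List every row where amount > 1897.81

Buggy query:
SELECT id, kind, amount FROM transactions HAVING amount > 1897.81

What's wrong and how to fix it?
Bug: HAVING filters the output of aggregation, but this query has no GROUP BY and no aggregate functions, so SQLite rejects it (HAVING clause on a non-aggregate query); the condition here is per row

Fix: Replace HAVING with WHERE since the condition applies to individual rows

Corrected query:
SELECT id, kind, amount FROM transactions WHERE amount > 1897.81

Result:
id | kind     | amount 
---+----------+--------
2  | payment  | 4266.49
3  | transfer | 3365.99
5  | fee      | 4785.56
6  | transfer | 4561.21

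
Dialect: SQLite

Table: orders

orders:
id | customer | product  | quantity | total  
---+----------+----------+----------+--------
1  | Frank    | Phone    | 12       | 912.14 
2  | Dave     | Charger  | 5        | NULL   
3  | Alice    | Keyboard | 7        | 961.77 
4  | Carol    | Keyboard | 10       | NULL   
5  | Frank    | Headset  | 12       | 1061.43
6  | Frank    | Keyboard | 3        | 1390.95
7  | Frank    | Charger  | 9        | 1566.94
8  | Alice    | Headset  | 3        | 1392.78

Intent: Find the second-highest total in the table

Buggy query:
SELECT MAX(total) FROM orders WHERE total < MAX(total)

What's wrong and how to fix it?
Bug: MAX(total) on the right of the comparison is an aggregate-in-WHERE error

Fix: Compute the overall MAX in a subquery, then take MAX of rows below it

Corrected query:
SELECT MAX(total) FROM orders WHERE total < (SELECT MAX(total) FROM orders)

Result:
MAX(total)
----------
1392.78   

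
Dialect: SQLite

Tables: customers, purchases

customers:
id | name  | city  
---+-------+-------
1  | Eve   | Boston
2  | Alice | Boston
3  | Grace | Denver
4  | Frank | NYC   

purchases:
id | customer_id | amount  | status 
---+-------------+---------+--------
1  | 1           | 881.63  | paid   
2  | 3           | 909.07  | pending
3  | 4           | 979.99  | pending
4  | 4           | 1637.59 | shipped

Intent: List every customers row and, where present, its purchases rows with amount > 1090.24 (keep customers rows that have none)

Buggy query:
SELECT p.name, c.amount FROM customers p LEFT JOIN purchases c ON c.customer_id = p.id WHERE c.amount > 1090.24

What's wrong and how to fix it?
Bug: Filtering c.amount in WHERE discards the NULL rows produced by LEFT JOIN, turning it into an inner join

Fix: Move the right-table condition into the ON clause so unmatched parents are kept

Corrected query:
SELECT p.name, c.amount FROM customers p LEFT JOIN purchases c ON c.customer_id = p.id AND c.amount > 1090.24

Result:
name  | amount 
------+--------
Eve   | NULL   
Alice | NULL   
Grace | NULL   
Frank | 1637.59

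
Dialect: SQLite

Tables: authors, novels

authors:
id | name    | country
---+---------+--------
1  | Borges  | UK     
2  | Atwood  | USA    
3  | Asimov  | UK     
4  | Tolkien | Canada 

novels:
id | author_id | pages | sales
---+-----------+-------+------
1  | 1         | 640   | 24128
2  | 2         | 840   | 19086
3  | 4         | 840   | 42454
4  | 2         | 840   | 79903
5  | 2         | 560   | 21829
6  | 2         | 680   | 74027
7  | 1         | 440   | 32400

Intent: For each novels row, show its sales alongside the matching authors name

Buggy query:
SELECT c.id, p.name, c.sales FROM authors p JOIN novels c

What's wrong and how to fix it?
Bug: JOIN with no ON clause produces a cartesian product; every novels row pairs with every authors row

Fix: Specify the join condition linking the foreign key to the parent id

Corrected query:
SELECT c.id, p.name, c.sales FROM authors p JOIN novels c ON c.author_id = p.id

Result:
id | name    | sales
---+---------+------
1  | Borges  | 24128
2  | Atwood  | 19086
3  | Tolkien | 42454
4  | Atwood  | 79903
5  | Atwood  | 21829
6  | Atwood  | 74027
7  | Borges  | 32400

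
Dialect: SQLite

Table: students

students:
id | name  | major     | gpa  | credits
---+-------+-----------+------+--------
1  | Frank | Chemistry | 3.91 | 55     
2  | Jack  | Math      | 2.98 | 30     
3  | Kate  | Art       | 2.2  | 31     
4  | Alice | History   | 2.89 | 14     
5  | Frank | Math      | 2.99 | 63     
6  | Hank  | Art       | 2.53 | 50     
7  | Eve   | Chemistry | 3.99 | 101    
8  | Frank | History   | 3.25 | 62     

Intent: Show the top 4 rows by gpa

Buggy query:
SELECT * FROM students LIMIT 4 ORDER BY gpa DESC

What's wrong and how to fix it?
Bug: LIMIT must come after ORDER BY

Fix: Sort with ORDER BY, then apply LIMIT

Corrected query:
SELECT * FROM students ORDER BY gpa DESC LIMIT 4

Result:
id | name  | major     | gpa  | credits
---+-------+-----------+------+--------
7  | Eve   | Chemistry | 3.99 | 101    
1  | Frank | Chemistry | 3.91 | 55     
8  | Frank | History   | 3.25 | 62     
5  | Frank | Math      | 2.99 | 63     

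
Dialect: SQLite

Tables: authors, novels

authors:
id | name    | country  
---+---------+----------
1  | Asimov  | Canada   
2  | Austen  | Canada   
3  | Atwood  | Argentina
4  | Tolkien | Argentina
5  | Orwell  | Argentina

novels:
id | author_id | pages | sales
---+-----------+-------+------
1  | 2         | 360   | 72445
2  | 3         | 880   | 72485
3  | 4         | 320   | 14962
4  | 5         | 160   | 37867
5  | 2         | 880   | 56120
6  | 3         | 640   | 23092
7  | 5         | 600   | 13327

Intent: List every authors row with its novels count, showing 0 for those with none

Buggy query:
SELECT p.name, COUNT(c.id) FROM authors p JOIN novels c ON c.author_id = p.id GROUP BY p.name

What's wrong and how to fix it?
Bug: An inner join excludes parents with zero children

Fix: Switch to LEFT JOIN to retain unmatched parent rows

Corrected query:
SELECT p.name, COUNT(c.id) FROM authors p LEFT JOIN novels c ON c.author_id = p.id GROUP BY p.name

Result:
name    | COUNT(c.id)
--------+------------
Asimov  | 0          
Atwood  | 2          
Austen  | 2          
Orwell  | 2          
Tolkien | 1          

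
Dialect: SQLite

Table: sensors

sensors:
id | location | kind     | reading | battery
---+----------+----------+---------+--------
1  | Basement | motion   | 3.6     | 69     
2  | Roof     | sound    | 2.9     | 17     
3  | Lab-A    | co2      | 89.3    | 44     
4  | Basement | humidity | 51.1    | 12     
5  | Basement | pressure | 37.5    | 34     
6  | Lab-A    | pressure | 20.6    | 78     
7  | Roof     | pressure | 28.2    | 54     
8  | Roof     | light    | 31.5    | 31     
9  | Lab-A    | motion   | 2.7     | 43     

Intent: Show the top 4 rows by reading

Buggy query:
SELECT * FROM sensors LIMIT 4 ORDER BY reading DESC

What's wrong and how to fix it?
Bug: LIMIT must come after ORDER BY

Fix: Sort with ORDER BY, then apply LIMIT

Corrected query:
SELECT * FROM sensors ORDER BY reading DESC LIMIT 4

Result:
id | location | kind     | reading | battery
---+----------+----------+---------+--------
3  | Lab-A    | co2      | 89.3    | 44     
4  | Basement | humidity | 51.1    | 12     
5  | Basement | pressure | 37.5    | 34     
8  | Roof     | light    | 31.5    | 31     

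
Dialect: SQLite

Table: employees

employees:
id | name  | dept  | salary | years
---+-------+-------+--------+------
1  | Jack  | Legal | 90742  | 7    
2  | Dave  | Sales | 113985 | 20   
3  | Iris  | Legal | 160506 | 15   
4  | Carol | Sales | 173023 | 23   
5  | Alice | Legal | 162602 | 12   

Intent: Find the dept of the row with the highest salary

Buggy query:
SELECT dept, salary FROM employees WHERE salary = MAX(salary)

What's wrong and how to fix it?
Bug: MAX(salary) is an aggregate and cannot be used directly in WHERE

Fix: Wrap MAX in a scalar subquery so WHERE compares against a single value

Corrected query:
SELECT dept, salary FROM employees WHERE salary = (SELECT MAX(salary) FROM employees)

Result:
dept  | salary
------+-------
Sales | 173023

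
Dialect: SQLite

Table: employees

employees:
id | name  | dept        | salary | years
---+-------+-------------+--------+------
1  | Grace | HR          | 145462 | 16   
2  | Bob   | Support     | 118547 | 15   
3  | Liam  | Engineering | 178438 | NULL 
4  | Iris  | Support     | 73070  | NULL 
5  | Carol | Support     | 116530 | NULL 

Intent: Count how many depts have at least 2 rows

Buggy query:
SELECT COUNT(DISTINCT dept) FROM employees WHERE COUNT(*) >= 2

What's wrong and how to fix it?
Bug: COUNT(*) cannot appear in WHERE; the per-group count doesn't exist yet

Fix: Group first with HAVING COUNT(*) >= 2, then COUNT the resulting groups

Corrected query:
SELECT COUNT(*) FROM (SELECT dept FROM employees GROUP BY dept HAVING COUNT(*) >= 2)

Result:
COUNT(*)
--------
1       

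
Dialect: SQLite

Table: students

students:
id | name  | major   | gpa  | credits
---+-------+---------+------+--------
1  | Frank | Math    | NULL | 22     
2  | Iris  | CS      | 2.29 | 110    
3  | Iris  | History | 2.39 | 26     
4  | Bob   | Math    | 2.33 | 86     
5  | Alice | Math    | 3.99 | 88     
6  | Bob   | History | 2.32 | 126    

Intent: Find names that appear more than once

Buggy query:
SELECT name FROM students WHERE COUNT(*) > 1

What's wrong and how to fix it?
Bug: COUNT(*) is an aggregate and cannot be used in WHERE

Fix: GROUP BY name, then filter groups with HAVING COUNT(*) > 1

Corrected query:
SELECT name FROM students GROUP BY name HAVING COUNT(*) > 1

Result:
name
----
Bob 
Iris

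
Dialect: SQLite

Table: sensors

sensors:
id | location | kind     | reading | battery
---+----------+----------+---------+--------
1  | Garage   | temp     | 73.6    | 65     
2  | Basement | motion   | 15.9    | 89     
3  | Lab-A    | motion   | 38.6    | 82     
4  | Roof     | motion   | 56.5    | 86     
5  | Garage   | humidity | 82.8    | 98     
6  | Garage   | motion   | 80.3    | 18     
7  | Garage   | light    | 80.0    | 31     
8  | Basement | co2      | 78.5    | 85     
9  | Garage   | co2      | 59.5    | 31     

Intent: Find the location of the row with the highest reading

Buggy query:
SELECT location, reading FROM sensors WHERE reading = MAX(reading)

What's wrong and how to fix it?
Bug: WHERE is evaluated per row; an aggregate over the whole table isn't defined there

Fix: Wrap MAX in a scalar subquery so WHERE compares against a single value

Corrected query:
SELECT location, reading FROM sensors WHERE reading = (SELECT MAX(reading) FROM sensors)

Result:
location | reading
---------+--------
Garage   | 82.8   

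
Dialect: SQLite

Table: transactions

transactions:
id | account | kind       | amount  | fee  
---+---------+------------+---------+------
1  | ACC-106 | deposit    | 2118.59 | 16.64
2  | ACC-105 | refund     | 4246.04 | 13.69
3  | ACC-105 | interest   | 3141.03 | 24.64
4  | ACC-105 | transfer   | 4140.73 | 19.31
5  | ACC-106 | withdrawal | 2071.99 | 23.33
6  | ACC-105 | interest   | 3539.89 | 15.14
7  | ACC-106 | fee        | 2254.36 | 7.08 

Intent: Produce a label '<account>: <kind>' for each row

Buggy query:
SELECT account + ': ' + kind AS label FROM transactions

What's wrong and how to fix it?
Bug: SQLite uses || for string concatenation; + coerces text to numbers (yielding 0)

Fix: Replace + with || to concatenate text

Corrected query:
SELECT account || ': ' || kind AS label FROM transactions

Result:
label              
-------------------
ACC-106: deposit   
ACC-105: refund    
ACC-105: interest  
ACC-105: transfer  
ACC-106: withdrawal
ACC-105: interest  
ACC-106: fee       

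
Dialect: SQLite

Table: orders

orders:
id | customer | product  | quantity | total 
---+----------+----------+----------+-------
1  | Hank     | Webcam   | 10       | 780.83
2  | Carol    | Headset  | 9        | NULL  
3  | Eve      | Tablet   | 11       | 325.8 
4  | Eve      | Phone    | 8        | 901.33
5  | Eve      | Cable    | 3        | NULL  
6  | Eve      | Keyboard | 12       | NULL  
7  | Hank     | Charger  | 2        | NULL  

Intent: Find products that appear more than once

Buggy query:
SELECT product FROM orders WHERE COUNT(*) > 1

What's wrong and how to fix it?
Bug: WHERE can't reference COUNT(*); aggregates are computed after WHERE

Fix: GROUP BY product, then filter groups with HAVING COUNT(*) > 1

Corrected query:
SELECT product FROM orders GROUP BY product HAVING COUNT(*) > 1

Result:
(no rows)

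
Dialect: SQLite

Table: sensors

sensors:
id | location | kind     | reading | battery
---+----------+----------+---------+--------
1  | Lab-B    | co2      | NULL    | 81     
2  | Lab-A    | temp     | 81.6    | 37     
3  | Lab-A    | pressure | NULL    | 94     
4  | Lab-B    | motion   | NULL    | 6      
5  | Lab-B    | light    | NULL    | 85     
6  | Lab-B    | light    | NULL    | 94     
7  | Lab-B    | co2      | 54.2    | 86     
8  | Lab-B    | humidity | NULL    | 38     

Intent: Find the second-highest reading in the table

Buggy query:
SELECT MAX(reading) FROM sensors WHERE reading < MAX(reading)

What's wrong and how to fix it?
Bug: MAX(reading) on the right of the comparison is an aggregate-in-WHERE error

Fix: Compute the overall MAX in a subquery, then take MAX of rows below it

Corrected query:
SELECT MAX(reading) FROM sensors WHERE reading < (SELECT MAX(reading) FROM sensors)

Result:
MAX(reading)
------------
54.2        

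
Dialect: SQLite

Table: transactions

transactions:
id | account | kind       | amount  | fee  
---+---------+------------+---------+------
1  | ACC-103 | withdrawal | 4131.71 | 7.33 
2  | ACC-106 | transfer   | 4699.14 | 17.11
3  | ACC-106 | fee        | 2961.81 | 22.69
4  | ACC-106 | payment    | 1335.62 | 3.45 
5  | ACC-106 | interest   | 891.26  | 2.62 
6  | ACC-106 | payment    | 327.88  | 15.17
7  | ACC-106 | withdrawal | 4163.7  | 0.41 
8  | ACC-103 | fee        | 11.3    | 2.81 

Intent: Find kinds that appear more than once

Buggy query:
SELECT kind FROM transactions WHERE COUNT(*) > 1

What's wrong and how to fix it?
Bug: COUNT(*) is an aggregate and cannot be used in WHERE

Fix: Group first, then use HAVING for the count condition

Corrected query:
SELECT kind FROM transactions GROUP BY kind HAVING COUNT(*) > 1

Result:
kind      
----------
fee       
payment   
withdrawal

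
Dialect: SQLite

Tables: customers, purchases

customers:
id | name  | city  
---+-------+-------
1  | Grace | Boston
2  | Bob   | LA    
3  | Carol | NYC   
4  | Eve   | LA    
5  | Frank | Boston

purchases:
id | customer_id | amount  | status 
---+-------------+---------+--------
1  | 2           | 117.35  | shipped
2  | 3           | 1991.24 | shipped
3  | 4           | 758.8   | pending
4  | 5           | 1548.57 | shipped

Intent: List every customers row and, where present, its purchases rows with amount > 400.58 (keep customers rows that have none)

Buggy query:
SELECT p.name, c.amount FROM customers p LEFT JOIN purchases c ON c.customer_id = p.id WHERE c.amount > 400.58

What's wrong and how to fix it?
Bug: A WHERE condition on the right-hand table after LEFT JOIN drops unmatched parents

Fix: Put 'c.amount > 400.58' in the JOIN's ON clause instead of WHERE

Corrected query:
SELECT p.name, c.amount FROM customers p LEFT JOIN purchases c ON c.customer_id = p.id AND c.amount > 400.58

Result:
name  | amount 
------+--------
Grace | NULL   
Bob   | NULL   
Carol | 1991.24
Eve   | 758.8  
Frank | 1548.57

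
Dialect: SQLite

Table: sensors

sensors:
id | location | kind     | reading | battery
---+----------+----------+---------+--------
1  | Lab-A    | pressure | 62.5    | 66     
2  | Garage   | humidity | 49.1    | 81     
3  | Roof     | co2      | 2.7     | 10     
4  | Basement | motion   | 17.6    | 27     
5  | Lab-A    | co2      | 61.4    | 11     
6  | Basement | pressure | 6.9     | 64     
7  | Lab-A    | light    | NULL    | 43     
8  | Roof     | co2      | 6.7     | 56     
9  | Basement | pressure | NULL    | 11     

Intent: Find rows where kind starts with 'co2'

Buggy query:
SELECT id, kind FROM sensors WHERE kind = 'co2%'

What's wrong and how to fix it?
Bug: Wildcards only work with LIKE; '=' treats '%' as a literal character

Fix: Use LIKE for wildcard pattern matching

Corrected query:
SELECT id, kind FROM sensors WHERE kind LIKE 'co2%'

Result:
id | kind
---+-----
3  | co2 
5  | co2 
8  | co2 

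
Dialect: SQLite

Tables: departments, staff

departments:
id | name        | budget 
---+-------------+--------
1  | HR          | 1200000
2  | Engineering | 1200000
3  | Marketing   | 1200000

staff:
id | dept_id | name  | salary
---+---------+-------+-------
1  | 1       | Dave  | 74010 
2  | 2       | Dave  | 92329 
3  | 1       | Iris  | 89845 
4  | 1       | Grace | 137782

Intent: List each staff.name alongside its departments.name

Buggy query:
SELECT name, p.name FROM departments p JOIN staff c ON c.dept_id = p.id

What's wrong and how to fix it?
Bug: 'name' exists in both joined tables, so the database can't tell which one is meant

Fix: Qualify the column with its table alias (c.name)

Corrected query:
SELECT c.name, p.name FROM departments p JOIN staff c ON c.dept_id = p.id

Result:
name  | name       
------+------------
Dave  | HR         
Dave  | Engineering
Iris  | HR         
Grace | HR         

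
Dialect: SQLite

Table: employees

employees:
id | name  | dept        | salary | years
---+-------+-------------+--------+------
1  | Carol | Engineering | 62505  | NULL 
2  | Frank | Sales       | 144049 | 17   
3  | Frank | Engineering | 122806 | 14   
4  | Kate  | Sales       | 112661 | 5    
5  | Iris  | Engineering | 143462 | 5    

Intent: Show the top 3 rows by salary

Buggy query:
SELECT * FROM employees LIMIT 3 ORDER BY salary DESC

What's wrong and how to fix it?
Bug: LIMIT must come after ORDER BY

Fix: Sort with ORDER BY, then apply LIMIT

Corrected query:
SELECT * FROM employees ORDER BY salary DESC LIMIT 3

Result:
id | name  | dept        | salary | years
---+-------+-------------+--------+------
2  | Frank | Sales       | 144049 | 17   
5  | Iris  | Engineering | 143462 | 5    
3  | Frank | Engineering | 122806 | 14   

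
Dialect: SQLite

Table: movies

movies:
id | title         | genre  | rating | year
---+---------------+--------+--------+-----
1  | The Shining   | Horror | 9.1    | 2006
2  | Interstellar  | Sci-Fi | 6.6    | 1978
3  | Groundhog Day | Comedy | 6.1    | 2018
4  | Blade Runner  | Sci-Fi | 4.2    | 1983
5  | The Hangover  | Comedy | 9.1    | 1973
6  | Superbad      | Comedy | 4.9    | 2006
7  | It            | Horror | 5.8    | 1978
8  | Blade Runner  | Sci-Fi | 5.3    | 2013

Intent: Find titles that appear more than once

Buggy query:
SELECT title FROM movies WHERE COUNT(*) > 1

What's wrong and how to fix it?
Bug: COUNT(*) is an aggregate and cannot be used in WHERE

Fix: Group first, then use HAVING for the count condition

Corrected query:
SELECT title FROM movies GROUP BY title HAVING COUNT(*) > 1

Result:
title       
------------
Blade Runner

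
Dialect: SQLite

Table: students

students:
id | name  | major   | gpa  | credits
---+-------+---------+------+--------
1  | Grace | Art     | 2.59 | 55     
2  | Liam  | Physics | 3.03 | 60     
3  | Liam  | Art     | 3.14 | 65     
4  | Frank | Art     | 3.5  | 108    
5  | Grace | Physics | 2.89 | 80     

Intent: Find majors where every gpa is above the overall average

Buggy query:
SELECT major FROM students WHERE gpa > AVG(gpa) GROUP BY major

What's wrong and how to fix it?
Bug: AVG() is an aggregate; it can't sit directly in WHERE

Fix: Compute the overall average in a scalar subquery and compare each group's MIN against it in HAVING

Corrected query:
SELECT major FROM students GROUP BY major HAVING MIN(gpa) > (SELECT AVG(gpa) FROM students)

Result:
(no rows)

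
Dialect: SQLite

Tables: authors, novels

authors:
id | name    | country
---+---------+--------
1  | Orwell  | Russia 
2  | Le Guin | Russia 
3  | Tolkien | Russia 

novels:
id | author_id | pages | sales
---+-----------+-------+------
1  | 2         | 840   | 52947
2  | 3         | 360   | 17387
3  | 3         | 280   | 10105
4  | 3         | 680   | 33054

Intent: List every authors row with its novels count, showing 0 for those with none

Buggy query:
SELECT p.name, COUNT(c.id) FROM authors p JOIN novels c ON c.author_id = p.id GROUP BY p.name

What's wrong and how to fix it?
Bug: INNER JOIN drops authors rows that have no matching novels rows

Fix: Use LEFT JOIN so parents without children still appear (COUNT(c.id) gives 0)

Corrected query:
SELECT p.name, COUNT(c.id) FROM authors p LEFT JOIN novels c ON c.author_id = p.id GROUP BY p.name

Result:
name    | COUNT(c.id)
--------+------------
Le Guin | 1          
Orwell  | 0          
Tolkien | 3          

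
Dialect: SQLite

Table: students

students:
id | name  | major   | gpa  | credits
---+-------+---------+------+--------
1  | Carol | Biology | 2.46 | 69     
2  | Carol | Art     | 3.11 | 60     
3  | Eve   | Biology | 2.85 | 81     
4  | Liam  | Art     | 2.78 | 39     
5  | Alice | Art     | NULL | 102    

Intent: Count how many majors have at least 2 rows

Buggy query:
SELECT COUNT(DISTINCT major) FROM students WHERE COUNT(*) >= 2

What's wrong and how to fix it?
Bug: COUNT(*) cannot appear in WHERE; the per-group count doesn't exist yet

Fix: Group first with HAVING COUNT(*) >= 2, then COUNT the resulting groups

Corrected query:
SELECT COUNT(*) FROM (SELECT major FROM students GROUP BY major HAVING COUNT(*) >= 2)

Result:
COUNT(*)
--------
2       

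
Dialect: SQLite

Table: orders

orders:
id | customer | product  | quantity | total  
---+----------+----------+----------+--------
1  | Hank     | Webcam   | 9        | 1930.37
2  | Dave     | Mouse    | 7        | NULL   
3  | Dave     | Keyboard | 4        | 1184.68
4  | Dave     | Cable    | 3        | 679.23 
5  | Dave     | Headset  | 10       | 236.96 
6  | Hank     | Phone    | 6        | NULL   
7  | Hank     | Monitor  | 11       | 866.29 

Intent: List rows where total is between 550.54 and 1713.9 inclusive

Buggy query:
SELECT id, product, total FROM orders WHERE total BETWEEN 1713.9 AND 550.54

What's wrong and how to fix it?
Bug: The bounds are reversed; BETWEEN a AND b requires a <= b to match anything

Fix: Write BETWEEN 550.54 AND 1713.9

Corrected query:
SELECT id, product, total FROM orders WHERE total BETWEEN 550.54 AND 1713.9

Result:
id | product  | total  
---+----------+--------
3  | Keyboard | 1184.68
4  | Cable    | 679.23 
7  | Monitor  | 866.29 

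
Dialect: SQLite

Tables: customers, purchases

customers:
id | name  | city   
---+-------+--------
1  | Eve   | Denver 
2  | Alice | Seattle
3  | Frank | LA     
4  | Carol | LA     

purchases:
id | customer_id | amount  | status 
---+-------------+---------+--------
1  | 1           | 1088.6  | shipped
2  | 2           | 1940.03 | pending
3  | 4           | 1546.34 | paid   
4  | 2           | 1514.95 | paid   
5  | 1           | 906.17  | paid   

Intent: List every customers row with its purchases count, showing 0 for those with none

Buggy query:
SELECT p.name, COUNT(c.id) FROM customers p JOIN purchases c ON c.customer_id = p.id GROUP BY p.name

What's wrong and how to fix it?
Bug: An inner join excludes parents with zero children

Fix: Use LEFT JOIN so parents without children still appear (COUNT(c.id) gives 0)

Corrected query:
SELECT p.name, COUNT(c.id) FROM customers p LEFT JOIN purchases c ON c.customer_id = p.id GROUP BY p.name

Result:
name  | COUNT(c.id)
------+------------
Alice | 2          
Carol | 1          
Eve   | 2          
Frank | 0          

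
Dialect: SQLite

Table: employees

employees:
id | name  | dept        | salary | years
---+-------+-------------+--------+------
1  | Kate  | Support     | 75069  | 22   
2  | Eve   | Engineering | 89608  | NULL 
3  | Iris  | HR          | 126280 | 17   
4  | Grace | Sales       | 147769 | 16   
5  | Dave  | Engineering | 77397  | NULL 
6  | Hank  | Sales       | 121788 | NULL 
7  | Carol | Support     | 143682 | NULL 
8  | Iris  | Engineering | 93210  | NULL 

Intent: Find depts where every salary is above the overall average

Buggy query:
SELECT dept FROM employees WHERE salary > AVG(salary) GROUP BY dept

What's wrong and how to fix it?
Bug: AVG() is an aggregate; it can't sit directly in WHERE

Fix: Use a subquery for AVG and a HAVING MIN(...) filter so the condition holds for every row in the group

Corrected query:
SELECT dept FROM employees GROUP BY dept HAVING MIN(salary) > (SELECT AVG(salary) FROM employees)

Result:
dept 
-----
HR   
Sales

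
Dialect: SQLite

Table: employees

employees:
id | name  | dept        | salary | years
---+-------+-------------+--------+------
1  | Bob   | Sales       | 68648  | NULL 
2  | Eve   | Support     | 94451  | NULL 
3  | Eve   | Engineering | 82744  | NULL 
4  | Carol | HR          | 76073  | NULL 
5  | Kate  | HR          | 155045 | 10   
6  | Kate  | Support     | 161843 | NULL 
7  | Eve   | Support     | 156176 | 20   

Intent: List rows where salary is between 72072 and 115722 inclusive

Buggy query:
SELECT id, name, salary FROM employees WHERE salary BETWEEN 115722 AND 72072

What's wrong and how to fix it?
Bug: BETWEEN expects the lower bound first; with 115722 AND 72072 the range is empty

Fix: Write BETWEEN 72072 AND 115722

Corrected query:
SELECT id, name, salary FROM employees WHERE salary BETWEEN 72072 AND 115722

Result:
id | name  | salary
---+-------+-------
2  | Eve   | 94451 
3  | Eve   | 82744 
4  | Carol | 76073 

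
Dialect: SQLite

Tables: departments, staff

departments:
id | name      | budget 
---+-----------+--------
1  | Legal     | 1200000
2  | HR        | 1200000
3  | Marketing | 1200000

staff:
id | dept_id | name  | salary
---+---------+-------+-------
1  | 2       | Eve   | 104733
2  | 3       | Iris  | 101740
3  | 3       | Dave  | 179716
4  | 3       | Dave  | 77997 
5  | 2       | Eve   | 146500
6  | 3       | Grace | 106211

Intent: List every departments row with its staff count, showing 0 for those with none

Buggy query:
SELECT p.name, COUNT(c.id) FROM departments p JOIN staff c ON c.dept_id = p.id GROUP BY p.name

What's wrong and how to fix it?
Bug: An inner join excludes parents with zero children

Fix: Switch to LEFT JOIN to retain unmatched parent rows

Corrected query:
SELECT p.name, COUNT(c.id) FROM departments p LEFT JOIN staff c ON c.dept_id = p.id GROUP BY p.name

Result:
name      | COUNT(c.id)
----------+------------
HR        | 2          
Legal     | 0          
Marketing | 4          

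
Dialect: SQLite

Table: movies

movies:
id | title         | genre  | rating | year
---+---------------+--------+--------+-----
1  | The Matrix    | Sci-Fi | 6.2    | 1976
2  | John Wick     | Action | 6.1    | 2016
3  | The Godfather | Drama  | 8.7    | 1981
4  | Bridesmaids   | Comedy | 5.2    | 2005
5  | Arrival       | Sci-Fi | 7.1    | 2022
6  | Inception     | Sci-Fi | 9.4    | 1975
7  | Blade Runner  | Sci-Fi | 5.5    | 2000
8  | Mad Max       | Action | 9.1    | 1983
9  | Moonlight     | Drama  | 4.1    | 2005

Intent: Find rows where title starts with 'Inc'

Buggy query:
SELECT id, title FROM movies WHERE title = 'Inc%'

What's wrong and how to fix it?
Bug: '=' compares the literal string including the % character; pattern matching needs LIKE

Fix: Replace '=' with LIKE so 'Inc%' is treated as a pattern

Corrected query:
SELECT id, title FROM movies WHERE title LIKE 'Inc%'

Result:
id | title    
---+----------
6  | Inception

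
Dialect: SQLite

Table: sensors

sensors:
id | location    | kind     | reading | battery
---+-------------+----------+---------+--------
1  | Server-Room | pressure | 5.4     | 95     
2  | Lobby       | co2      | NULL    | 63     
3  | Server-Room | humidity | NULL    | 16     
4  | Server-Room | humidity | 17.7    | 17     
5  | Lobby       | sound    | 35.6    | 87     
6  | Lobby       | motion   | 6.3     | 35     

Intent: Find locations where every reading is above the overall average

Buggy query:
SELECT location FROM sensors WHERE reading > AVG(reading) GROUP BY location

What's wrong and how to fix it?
Bug: AVG() is an aggregate; it can't sit directly in WHERE

Fix: Use a subquery for AVG and a HAVING MIN(...) filter so the condition holds for every row in the group

Corrected query:
SELECT location FROM sensors GROUP BY location HAVING MIN(reading) > (SELECT AVG(reading) FROM sensors)

Result:
(no rows)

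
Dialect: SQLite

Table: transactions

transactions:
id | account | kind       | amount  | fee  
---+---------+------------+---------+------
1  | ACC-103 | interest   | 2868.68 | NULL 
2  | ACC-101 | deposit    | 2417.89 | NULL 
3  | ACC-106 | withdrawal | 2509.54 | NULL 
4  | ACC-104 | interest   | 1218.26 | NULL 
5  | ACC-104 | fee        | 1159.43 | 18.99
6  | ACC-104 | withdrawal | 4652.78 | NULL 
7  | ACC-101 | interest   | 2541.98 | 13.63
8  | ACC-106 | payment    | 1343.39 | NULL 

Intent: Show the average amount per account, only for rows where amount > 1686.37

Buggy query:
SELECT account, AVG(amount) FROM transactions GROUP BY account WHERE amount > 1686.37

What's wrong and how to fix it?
Bug: Row-level WHERE must come before GROUP BY in the clause order

Fix: Place WHERE between FROM and GROUP BY

Corrected query:
SELECT account, AVG(amount) FROM transactions WHERE amount > 1686.37 GROUP BY account

Result:
account | AVG(amount)
--------+------------
ACC-101 | 2479.935   
ACC-103 | 2868.68    
ACC-104 | 4652.78    
ACC-106 | 2509.54    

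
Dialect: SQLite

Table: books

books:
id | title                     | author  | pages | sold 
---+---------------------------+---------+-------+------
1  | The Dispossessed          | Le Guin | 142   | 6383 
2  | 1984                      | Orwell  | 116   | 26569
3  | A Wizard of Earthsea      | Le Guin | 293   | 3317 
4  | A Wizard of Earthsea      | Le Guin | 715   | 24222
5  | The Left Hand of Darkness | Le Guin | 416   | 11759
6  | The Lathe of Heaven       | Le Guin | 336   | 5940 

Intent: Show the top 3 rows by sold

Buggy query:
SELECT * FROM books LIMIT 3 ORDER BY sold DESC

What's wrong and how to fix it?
Bug: ORDER BY cannot follow LIMIT; LIMIT is the final clause

Fix: Sort with ORDER BY, then apply LIMIT

Corrected query:
SELECT * FROM books ORDER BY sold DESC LIMIT 3

Result:
id | title                     | author  | pages | sold 
---+---------------------------+---------+-------+------
2  | 1984                      | Orwell  | 116   | 26569
4  | A Wizard of Earthsea      | Le Guin | 715   | 24222
5  | The Left Hand of Darkness | Le Guin | 416   | 11759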